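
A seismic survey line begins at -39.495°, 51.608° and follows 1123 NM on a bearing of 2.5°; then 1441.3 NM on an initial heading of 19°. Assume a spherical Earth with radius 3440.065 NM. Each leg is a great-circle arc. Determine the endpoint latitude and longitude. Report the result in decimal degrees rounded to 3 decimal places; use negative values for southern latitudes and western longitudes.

latitude 2.012°, longitude 60.081°

Apply the spherical direct solution leg by leg, carrying full precision between legs.
Leg 1: from (-39.495°, 51.608°), δ = 1123/3440.065 = 0.326447 rad, θ = 2.5° → φ = -20.805°, λ = 52.465°.
Leg 2: from (-20.805°, 52.465°), δ = 1441.3/3440.065 = 0.418975 rad, θ = 19° → φ = 2.012°, λ = 60.081°.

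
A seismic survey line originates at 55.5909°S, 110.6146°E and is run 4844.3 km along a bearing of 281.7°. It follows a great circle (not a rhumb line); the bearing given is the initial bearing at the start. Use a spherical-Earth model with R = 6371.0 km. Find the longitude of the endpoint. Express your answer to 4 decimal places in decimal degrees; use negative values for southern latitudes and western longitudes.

longitude 58.4825°

Angular distance δ = d/R = 4844.3 / 6371 = 0.760367 rad.
Converting: φ₁ = -0.970244 rad, θ = 4.916593 rad.
sin φ₂ = sin φ₁ cos δ + cos φ₁ sin δ cos θ = (-0.825024)(0.724583) + (0.565098)(0.689188)(0.202787) = -0.518821
φ₂ = asin(-0.518821) = -0.545471 rad = -31.2532°.
Then Δλ = atan2(-0.381367, 0.296543) = -0.909876 rad, from sin θ sin δ cos φ₁ over cos δ − sin φ₁ sin φ₂.
λ₂ = λ₁ + Δλ = 58.4825°.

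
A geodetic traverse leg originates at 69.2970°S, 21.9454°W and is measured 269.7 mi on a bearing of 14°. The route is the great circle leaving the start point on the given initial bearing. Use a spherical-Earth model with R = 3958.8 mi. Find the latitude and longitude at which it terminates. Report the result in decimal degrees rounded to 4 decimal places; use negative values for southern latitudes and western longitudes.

latitude -65.4922°, longitude -19.6701°

Central angle δ = d/R = 0.068127 rad.
Converting: φ₁ = -1.209461 rad, θ = 0.244346 rad.
Applying the spherical law of cosines for sides, sin φ₂ = sin φ₁ cos δ + cos φ₁ sin δ cos θ = -0.909905, so φ₂ = -65.4922°.
Then Δλ = atan2(0.005822, 0.146532) = 0.039711 rad, from sin θ sin δ cos φ₁ over cos δ − sin φ₁ sin φ₂.
λ₂ = -21.9454° + 2.2753° = -19.6701°.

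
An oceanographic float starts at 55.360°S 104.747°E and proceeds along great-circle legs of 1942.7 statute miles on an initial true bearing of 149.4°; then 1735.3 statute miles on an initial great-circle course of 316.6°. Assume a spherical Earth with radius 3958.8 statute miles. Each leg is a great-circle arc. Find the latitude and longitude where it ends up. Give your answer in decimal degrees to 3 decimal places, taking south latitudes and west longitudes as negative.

latitude -50.857°, longitude 132.293°

Apply the spherical direct solution leg by leg, carrying full precision between legs.
Leg 1: from (-55.360°, 104.747°), δ = 1942.7/3958.8 = 0.490730 rad, θ = 149.4° → φ = -72.984°, λ = 159.807°.
Leg 2: from (-72.984°, 159.807°), δ = 1735.3/3958.8 = 0.438340 rad, θ = 316.6° → φ = -50.857°, λ = 132.293°.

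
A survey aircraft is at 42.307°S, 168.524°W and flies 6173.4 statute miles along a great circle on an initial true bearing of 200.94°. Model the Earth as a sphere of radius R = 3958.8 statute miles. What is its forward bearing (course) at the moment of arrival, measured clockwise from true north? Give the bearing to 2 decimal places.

The arc subtends δ = 6173.4/3958.8 = 1.559412 rad at the centre.
With φ₁ = -42.307° = -0.738396 rad and θ = 200.94° = 3.507065 rad:
sin φ₂ = sin φ₁ cos δ + cos φ₁ sin δ cos θ = (-0.673103)(0.011384) + (0.739549)(0.999935)(-0.933955) = -0.698323
φ₂ = asin(-0.698323) = -0.773053 rad = -44.293°.
For the longitude increment, Δλ = atan2( sin θ sin δ cos φ₁, cos δ − sin φ₁ sin φ₂ ) = atan2(-0.264290, -0.458659) = -150.048°.
λ₂ = -168.524° + -150.048° = -318.572°, normalized to (−180°, 180°] → 41.428°.
The forward bearing on arrival equals the back-azimuth from the destination plus 180°.
Back-azimuth from P₂ (-44.29°, 41.43°) to P₁ (-42.31°, -168.52°), with Δλ' = λ₁ − λ₂ = -209.95°: atan2( sin Δλ' cos φ₁ , cos φ₂ sin φ₁ − sin φ₂ cos φ₁ cos Δλ' ) = 158.33°.
Final bearing = (158.33° + 180°) mod 360° = 338.33°.

final bearing 338.33°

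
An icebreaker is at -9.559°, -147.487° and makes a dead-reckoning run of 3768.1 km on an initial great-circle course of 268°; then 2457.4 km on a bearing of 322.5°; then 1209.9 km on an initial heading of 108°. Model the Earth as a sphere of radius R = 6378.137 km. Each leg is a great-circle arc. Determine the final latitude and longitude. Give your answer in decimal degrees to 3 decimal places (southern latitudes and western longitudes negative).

latitude 5.083°, longitude 175.197°

Apply the spherical direct solution leg by leg, carrying full precision between legs.
Leg 1: from (-9.559°, -147.487°), δ = 3768.1/6378.137 = 0.590784 rad, θ = 268° → φ = -9.038°, λ = 178.203°.
Leg 2: from (-9.038°, 178.203°), δ = 2457.4/6378.137 = 0.385285 rad, θ = 322.5° → φ = 8.563°, λ = 164.825°.
Leg 3: from (8.563°, 164.825°), δ = 1209.9/6378.137 = 0.189695 rad, θ = 108° → φ = 5.083°, λ = 175.197°.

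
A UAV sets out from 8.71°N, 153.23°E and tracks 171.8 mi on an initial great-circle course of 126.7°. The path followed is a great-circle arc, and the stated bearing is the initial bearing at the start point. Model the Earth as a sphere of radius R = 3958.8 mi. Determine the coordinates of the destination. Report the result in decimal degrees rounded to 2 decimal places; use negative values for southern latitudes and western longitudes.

Central angle δ = d/R = 0.043397 rad.
Converting: φ₁ = 0.152018 rad, θ = 2.211332 rad.
Applying the spherical law of cosines for sides, sin φ₂ = sin φ₁ cos δ + cos φ₁ sin δ cos θ = 0.125663, so φ₂ = 7.22°.
Then Δλ = atan2(0.034383, 0.980029) = 0.035069 rad, from sin θ sin δ cos φ₁ over cos δ − sin φ₁ sin φ₂.
λ₂ = λ₁ + Δλ = 155.24°.

latitude 7.22°, longitude 155.24°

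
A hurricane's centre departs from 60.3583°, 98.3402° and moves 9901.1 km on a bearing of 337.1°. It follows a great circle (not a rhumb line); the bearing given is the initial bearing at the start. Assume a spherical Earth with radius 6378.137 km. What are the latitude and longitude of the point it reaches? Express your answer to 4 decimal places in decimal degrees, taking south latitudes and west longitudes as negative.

latitude 28.1349°, longitude -55.4801°

Central angle δ = d/R = 1.552350 rad.
Start latitude φ₁ = 1.053451 rad; initial bearing θ = 5.883505 rad.
sin φ₂ = sin φ₁ cos δ + cos φ₁ sin δ cos θ = (0.869135)(0.018445) + (0.494575)(0.999830)(0.921185) = 0.471549
φ₂ = asin(0.471549) = 0.491046 rad = 28.1349°.
Then Δλ = atan2(-0.192418, -0.391394) = -2.684670 rad, from sin θ sin δ cos φ₁ over cos δ − sin φ₁ sin φ₂.
λ₂ = 98.3402° + -153.8203° = -55.4801°.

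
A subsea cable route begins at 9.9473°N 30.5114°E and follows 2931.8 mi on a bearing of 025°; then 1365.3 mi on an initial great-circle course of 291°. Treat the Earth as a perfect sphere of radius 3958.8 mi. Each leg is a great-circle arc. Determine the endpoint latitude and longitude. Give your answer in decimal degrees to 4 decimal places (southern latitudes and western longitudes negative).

Apply the spherical direct solution leg by leg, carrying full precision between legs.
Leg 1: from (9.9473°, 30.5114°), δ = 2931.8/3958.8 = 0.740578 rad, θ = 25° → φ = 46.8700°, λ = 55.1624°.
Leg 2: from (46.8700°, 55.1624°), δ = 1365.3/3958.8 = 0.344877 rad, θ = 291° → φ = 50.3234°, λ = 25.5348°.

latitude 50.3234°, longitude 25.5348°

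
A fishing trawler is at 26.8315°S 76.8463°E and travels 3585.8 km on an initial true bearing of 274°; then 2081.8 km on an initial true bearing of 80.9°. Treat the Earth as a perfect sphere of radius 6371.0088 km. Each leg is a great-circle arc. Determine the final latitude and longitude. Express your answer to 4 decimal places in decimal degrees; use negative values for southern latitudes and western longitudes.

Apply the spherical direct solution leg by leg, carrying full precision between legs.
Leg 1: from (-26.8315°, 76.8463°), δ = 3585.8/6371.0088 = 0.562831 rad, θ = 274° → φ = -20.3974°, λ = 42.2430°.
Leg 2: from (-20.3974°, 42.2430°), δ = 2081.8/6371.0088 = 0.326761 rad, θ = 80.9° → φ = -16.4098°, λ = 61.5358°.

latitude -16.4098°, longitude 61.5358°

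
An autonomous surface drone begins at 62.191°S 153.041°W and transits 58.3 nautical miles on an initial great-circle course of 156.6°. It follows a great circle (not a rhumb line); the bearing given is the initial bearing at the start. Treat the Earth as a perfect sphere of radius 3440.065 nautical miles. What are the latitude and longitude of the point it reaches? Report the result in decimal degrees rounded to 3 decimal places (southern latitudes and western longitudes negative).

The arc subtends δ = 58.3/3440.065 = 0.016947 rad at the centre.
With φ₁ = -62.191° = -1.085438 rad and θ = 156.6° = 2.733186 rad:
Destination latitude: φ₂ = arcsin( sin φ₁ cos δ + cos φ₁ sin δ cos θ ) = arcsin(-0.891636) = -63.080°.
For the longitude increment, Δλ = atan2( sin θ sin δ cos φ₁, cos δ − sin φ₁ sin φ₂ ) = atan2(0.003140, 0.211197) = 0.852°.
λ₂ = λ₁ + Δλ = -152.189°.

latitude -63.080°, longitude -152.189°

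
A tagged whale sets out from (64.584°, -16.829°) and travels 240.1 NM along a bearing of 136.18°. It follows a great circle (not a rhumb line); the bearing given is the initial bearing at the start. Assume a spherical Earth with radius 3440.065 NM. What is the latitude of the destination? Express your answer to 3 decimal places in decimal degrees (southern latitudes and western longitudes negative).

The arc subtends δ = 240.1/3440.065 = 0.069795 rad at the centre.
With φ₁ = 64.584° = 1.127203 rad and θ = 136.18° = 2.376789 rad:
Destination latitude: φ₂ = arcsin( sin φ₁ cos δ + cos φ₁ sin δ cos θ ) = arcsin(0.879421) = 61.573°.
Then Δλ = atan2(0.020724, 0.203259) = 0.101608 rad, from sin θ sin δ cos φ₁ over cos δ − sin φ₁ sin φ₂.
Hence λ₂ = -16.829° + 5.822° = -11.007°.

latitude 61.573°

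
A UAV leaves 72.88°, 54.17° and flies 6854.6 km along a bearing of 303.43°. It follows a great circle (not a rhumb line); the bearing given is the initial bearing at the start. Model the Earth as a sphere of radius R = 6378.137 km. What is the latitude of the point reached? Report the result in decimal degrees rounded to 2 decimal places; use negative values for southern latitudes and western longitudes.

latitude 36.69°

The arc subtends δ = 6854.6/6378.137 = 1.074703 rad at the centre.
Start latitude φ₁ = 1.271996 rad; initial bearing θ = 5.295853 rad.
sin φ₂ = sin φ₁ cos δ + cos φ₁ sin δ cos θ = (0.955690)(0.475994) + (0.294374)(0.879449)(0.550918) = 0.597528
φ₂ = asin(0.597528) = 0.640415 rad = 36.69°.
Then Δλ = atan2(-0.216056, -0.095058) = -1.985276 rad, from sin θ sin δ cos φ₁ over cos δ − sin φ₁ sin φ₂.
λ₂ = λ₁ + Δλ = -59.58°.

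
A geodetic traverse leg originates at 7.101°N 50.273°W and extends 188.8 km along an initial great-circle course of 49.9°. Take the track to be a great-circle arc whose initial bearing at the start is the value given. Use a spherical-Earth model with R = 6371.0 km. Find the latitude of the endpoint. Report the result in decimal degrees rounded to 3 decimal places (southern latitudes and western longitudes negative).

latitude 8.193°

δ = 188.8/6371 = 0.029634 rad (1.6979°).
With φ₁ = 7.101° = 0.123936 rad and θ = 49.9° = 0.870919 rad:
sin φ₂ = sin φ₁ cos δ + cos φ₁ sin δ cos θ = (0.123619)(0.999561) + (0.992330)(0.029630)(0.644124) = 0.142503
φ₂ = asin(0.142503) = 0.142990 rad = 8.193°.
Δλ = atan2( sin θ sin δ cos φ₁ , cos δ − sin φ₁ sin φ₂ ) = atan2(0.022491, 0.981945) = 0.022900 rad = 1.312°.
λ₂ = λ₁ + Δλ = -48.961°.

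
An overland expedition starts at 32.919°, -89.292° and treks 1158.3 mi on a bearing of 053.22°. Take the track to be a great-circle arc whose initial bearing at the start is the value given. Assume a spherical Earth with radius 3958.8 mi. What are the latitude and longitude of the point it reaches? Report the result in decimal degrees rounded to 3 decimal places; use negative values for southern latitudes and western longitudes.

latitude 41.707°, longitude -71.266°

The arc subtends δ = 1158.3/3958.8 = 0.292589 rad at the centre.
Start latitude φ₁ = 0.574545 rad; initial bearing θ = 0.928864 rad.
Applying the spherical law of cosines for sides, sin φ₂ = sin φ₁ cos δ + cos φ₁ sin δ cos θ = 0.665325, so φ₂ = 41.707°.
Then Δλ = atan2(0.193925, 0.595928) = 0.314608 rad, from sin θ sin δ cos φ₁ over cos δ − sin φ₁ sin φ₂.
λ₂ = λ₁ + Δλ = -71.266°.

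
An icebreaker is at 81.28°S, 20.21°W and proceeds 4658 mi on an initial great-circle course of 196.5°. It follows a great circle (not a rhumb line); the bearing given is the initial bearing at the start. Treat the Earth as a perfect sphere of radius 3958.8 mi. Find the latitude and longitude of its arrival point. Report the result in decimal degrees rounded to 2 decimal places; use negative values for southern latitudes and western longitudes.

latitude -30.92°, longitude 177.59°

Central angle δ = d/R = 1.176619 rad.
With φ₁ = -81.28° = -1.418604 rad and θ = 196.5° = 3.429572 rad:
Applying the spherical law of cosines for sides, sin φ₂ = sin φ₁ cos δ + cos φ₁ sin δ cos θ = -0.513825, so φ₂ = -30.92°.
Then Δλ = atan2(-0.039756, -0.123837) = -2.830948 rad, from sin θ sin δ cos φ₁ over cos δ − sin φ₁ sin φ₂.
λ₂ = -20.21° + -162.20° = -182.41°, normalized to (−180°, 180°] → 177.59°.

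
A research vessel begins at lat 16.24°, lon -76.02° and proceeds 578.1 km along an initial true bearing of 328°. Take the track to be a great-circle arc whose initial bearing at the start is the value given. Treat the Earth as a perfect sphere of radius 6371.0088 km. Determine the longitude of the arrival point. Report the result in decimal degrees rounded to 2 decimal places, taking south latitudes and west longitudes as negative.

longitude -78.96°

Angular distance δ = d/R = 578.1 / 6371.0088 = 0.090739 rad.
Converting: φ₁ = 0.283441 rad, θ = 5.724680 rad.
Applying the spherical law of cosines for sides, sin φ₂ = sin φ₁ cos δ + cos φ₁ sin δ cos θ = 0.352290, so φ₂ = 20.63°.
Δλ = atan2( sin θ sin δ cos φ₁ , cos δ − sin φ₁ sin φ₂ ) = atan2(-0.046102, 0.897364) = -0.051330 rad = -2.94°.
Hence λ₂ = -76.02° + -2.94° = -78.96°.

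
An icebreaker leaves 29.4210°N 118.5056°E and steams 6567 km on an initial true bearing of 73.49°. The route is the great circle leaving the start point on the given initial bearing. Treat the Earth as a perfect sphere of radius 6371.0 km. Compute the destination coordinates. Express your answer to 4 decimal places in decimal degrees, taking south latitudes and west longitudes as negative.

latitude 27.7022°, longitude -173.2472°

δ = 6567/6371 = 1.030764 rad (59.0584°).
With φ₁ = 29.4210° = 0.513493 rad and θ = 73.49° = 1.282642 rad:
Destination latitude: φ₂ = arcsin( sin φ₁ cos δ + cos φ₁ sin δ cos θ ) = arcsin(0.464876) = 27.7022°.
Δλ = atan2( sin θ sin δ cos φ₁ , cos δ − sin φ₁ sin φ₂ ) = atan2(0.716277, 0.285806) = 1.191139 rad = 68.2472°.
λ₂ = 118.5056° + 68.2472° = 186.7528°, normalized to (−180°, 180°] → -173.2472°.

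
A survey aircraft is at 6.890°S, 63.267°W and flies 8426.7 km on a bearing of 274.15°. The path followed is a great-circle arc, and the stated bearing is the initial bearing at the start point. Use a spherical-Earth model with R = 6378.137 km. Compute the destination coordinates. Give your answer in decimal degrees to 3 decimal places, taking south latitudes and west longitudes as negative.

latitude 2.292°, longitude -138.561°

Angular distance δ = d/R = 8426.7 / 6378.137 = 1.321185 rad.
With φ₁ = -6.890° = -0.120253 rad and θ = 274.15° = 4.784820 rad:
Applying the spherical law of cosines for sides, sin φ₂ = sin φ₁ cos δ + cos φ₁ sin δ cos θ = 0.039984, so φ₂ = 2.292°.
Then Δλ = atan2(-0.959488, 0.251824) = -1.314129 rad, from sin θ sin δ cos φ₁ over cos δ − sin φ₁ sin φ₂.
Hence λ₂ = -63.267° + -75.294° = -138.561°.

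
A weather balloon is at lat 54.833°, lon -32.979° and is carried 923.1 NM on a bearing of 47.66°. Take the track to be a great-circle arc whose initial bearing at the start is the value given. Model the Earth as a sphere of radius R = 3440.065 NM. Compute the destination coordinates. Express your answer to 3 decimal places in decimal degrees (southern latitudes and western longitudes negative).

latitude 63.008°, longitude -7.398°

The arc subtends δ = 923.1/3440.065 = 0.268338 rad at the centre.
Converting: φ₁ = 0.957016 rad, θ = 0.831824 rad.
Applying the spherical law of cosines for sides, sin φ₂ = sin φ₁ cos δ + cos φ₁ sin δ cos θ = 0.891072, so φ₂ = 63.008°.
For the longitude increment, Δλ = atan2( sin θ sin δ cos φ₁, cos δ − sin φ₁ sin φ₂ ) = atan2(0.112873, 0.235782) = 25.581°.
λ₂ = λ₁ + Δλ = -7.398°.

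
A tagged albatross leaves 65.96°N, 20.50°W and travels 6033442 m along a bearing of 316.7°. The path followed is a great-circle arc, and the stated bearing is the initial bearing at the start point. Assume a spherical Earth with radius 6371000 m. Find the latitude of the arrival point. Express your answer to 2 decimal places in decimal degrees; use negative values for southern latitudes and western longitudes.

δ = 6033442/6371000 = 0.947016 rad (54.2600°).
Start latitude φ₁ = 1.151219 rad; initial bearing θ = 5.527458 rad.
Applying the spherical law of cosines for sides, sin φ₂ = sin φ₁ cos δ + cos φ₁ sin δ cos θ = 0.774085, so φ₂ = 50.72°.
Then Δλ = atan2(-0.226770, -0.122835) = -2.067222 rad, from sin θ sin δ cos φ₁ over cos δ − sin φ₁ sin φ₂.
Hence λ₂ = -20.50° + -118.44° = -138.94°.

latitude 50.72°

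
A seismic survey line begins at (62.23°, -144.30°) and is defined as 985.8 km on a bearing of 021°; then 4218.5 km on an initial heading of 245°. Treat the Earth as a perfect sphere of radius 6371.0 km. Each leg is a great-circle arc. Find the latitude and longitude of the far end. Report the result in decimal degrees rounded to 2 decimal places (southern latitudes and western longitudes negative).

latitude 40.89°, longitude 177.63°

Apply the spherical direct solution leg by leg, carrying full precision between legs.
Leg 1: from (62.23°, -144.30°), δ = 985.8/6371 = 0.154732 rad, θ = 21° → φ = 70.27°, λ = -134.88°.
Leg 2: from (70.27°, -134.88°), δ = 4218.5/6371 = 0.662141 rad, θ = 245° → φ = 40.89°, λ = 177.63°.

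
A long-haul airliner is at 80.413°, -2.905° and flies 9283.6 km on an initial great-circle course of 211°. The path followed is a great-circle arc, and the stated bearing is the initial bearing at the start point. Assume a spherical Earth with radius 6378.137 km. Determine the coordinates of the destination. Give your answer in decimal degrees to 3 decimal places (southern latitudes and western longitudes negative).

latitude -1.628°, longitude -33.691°

Central angle δ = d/R = 1.455535 rad.
Converting: φ₁ = 1.403472 rad, θ = 3.682645 rad.
sin φ₂ = sin φ₁ cos δ + cos φ₁ sin δ cos θ = (0.986034)(0.115007) + (0.166545)(0.993365)(-0.857167) = -0.028409
φ₂ = asin(-0.028409) = -0.028413 rad = -1.628°.
Δλ = atan2( sin θ sin δ cos φ₁ , cos δ − sin φ₁ sin φ₂ ) = atan2(-0.085208, 0.143019) = -0.537310 rad = -30.786°.
λ₂ = -2.905° + -30.786° = -33.691°.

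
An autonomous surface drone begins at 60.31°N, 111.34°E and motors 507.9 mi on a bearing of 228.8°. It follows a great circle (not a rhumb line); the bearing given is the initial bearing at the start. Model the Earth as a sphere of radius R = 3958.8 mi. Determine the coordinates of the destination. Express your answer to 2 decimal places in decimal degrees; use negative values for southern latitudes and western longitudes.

latitude 55.07°, longitude 101.66°

Central angle δ = d/R = 0.128296 rad.
With φ₁ = 60.31° = 1.052608 rad and θ = 228.8° = 3.993313 rad:
sin φ₂ = sin φ₁ cos δ + cos φ₁ sin δ cos θ = (0.868718)(0.991781) + (0.495307)(0.127945)(-0.658689) = 0.819836
φ₂ = asin(0.819836) = 0.961124 rad = 55.07°.
Δλ = atan2( sin θ sin δ cos φ₁ , cos δ − sin φ₁ sin φ₂ ) = atan2(-0.047682, 0.279575) = -0.168926 rad = -9.68°.
Hence λ₂ = 111.34° + -9.68° = 101.66°.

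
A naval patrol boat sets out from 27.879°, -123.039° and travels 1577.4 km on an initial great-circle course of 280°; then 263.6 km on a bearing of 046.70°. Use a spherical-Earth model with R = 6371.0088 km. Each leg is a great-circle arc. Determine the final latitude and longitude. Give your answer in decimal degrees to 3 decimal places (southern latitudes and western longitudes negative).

latitude 31.015°, longitude -137.109°

Apply the spherical direct solution leg by leg, carrying full precision between legs.
Leg 1: from (27.879°, -123.039°), δ = 1577.4/6371.0088 = 0.247590 rad, θ = 280° → φ = 29.404°, λ = -139.122°.
Leg 2: from (29.404°, -139.122°), δ = 263.6/6371.0088 = 0.041375 rad, θ = 46.7° → φ = 31.015°, λ = -137.109°.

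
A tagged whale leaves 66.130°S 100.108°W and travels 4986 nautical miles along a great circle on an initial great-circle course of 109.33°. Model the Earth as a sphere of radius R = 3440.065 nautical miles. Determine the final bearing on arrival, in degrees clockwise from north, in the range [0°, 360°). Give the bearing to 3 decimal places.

Angular distance δ = d/R = 4986 / 3440.065 = 1.449391 rad.
With φ₁ = -66.130° = -1.154186 rad and θ = 109.33° = 1.908168 rad:
Applying the spherical law of cosines for sides, sin φ₂ = sin φ₁ cos δ + cos φ₁ sin δ cos θ = -0.243709, so φ₂ = -14.106°.
Δλ = atan2( sin θ sin δ cos φ₁ , cos δ − sin φ₁ sin φ₂ ) = atan2(0.379040, -0.101757) = 1.833071 rad = 105.027°.
λ₂ = -100.108° + 105.027° = 4.919°.
The forward bearing on arrival equals the back-azimuth from the destination plus 180°.
Back-azimuth from P₂ (-14.106°, 4.919°) to P₁ (-66.130°, -100.108°), with Δλ' = λ₁ − λ₂ = -105.027°: atan2( sin Δλ' cos φ₁ , cos φ₂ sin φ₁ − sin φ₂ cos φ₁ cos Δλ' ) = 203.186°.
Final bearing = (203.186° + 180°) mod 360° = 23.186°.

final bearing 23.186°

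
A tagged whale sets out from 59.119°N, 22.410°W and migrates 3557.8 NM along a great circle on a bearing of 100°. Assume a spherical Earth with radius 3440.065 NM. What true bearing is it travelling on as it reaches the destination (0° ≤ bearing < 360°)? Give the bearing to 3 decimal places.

Central angle δ = d/R = 1.034225 rad.
With φ₁ = 59.119° = 1.031821 rad and θ = 100° = 1.745329 rad:
Destination latitude: φ₂ = arcsin( sin φ₁ cos δ + cos φ₁ sin δ cos θ ) = arcsin(0.362122) = 21.231°.
For the longitude increment, Δλ = atan2( sin θ sin δ cos φ₁, cos δ − sin φ₁ sin φ₂ ) = atan2(0.434425, 0.200406) = 65.235°.
λ₂ = λ₁ + Δλ = 42.825°.
The forward bearing on arrival equals the back-azimuth from the destination plus 180°.
Back-azimuth from P₂ (21.231°, 42.825°) to P₁ (59.119°, -22.410°), with Δλ' = λ₁ − λ₂ = -65.235°: atan2( sin Δλ' cos φ₁ , cos φ₂ sin φ₁ − sin φ₂ cos φ₁ cos Δλ' ) = 327.162°.
Final bearing = (327.162° + 180°) mod 360° = 147.162°.

final bearing 147.162°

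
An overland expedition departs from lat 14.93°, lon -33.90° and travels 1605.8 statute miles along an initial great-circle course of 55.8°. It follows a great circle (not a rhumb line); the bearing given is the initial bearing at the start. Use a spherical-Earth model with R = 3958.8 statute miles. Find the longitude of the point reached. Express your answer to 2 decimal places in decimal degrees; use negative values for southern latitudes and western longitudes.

δ = 1605.8/3958.8 = 0.405628 rad (23.2408°).
Start latitude φ₁ = 0.260578 rad; initial bearing θ = 0.973894 rad.
Destination latitude: φ₂ = arcsin( sin φ₁ cos δ + cos φ₁ sin δ cos θ ) = arcsin(0.451041) = 26.81°.
Then Δλ = atan2(0.315345, 0.802649) = 0.374354 rad, from sin θ sin δ cos φ₁ over cos δ − sin φ₁ sin φ₂.
λ₂ = -33.90° + 21.45° = -12.45°.

longitude -12.45°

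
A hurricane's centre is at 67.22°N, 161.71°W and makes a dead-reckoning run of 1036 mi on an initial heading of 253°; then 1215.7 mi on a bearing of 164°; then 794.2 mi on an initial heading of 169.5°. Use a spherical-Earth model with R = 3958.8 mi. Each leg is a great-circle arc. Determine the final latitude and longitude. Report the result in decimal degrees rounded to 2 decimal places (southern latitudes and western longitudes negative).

Apply the spherical direct solution leg by leg, carrying full precision between legs.
Leg 1: from (67.22°, -161.71°), δ = 1036/3958.8 = 0.261695 rad, θ = 253° → φ = 59.46°, λ = 169.15°.
Leg 2: from (59.46°, 169.15°), δ = 1215.7/3958.8 = 0.307088 rad, θ = 164° → φ = 42.33°, λ = 175.62°.
Leg 3: from (42.33°, 175.62°), δ = 794.2/3958.8 = 0.200616 rad, θ = 169.5° → φ = 31.00°, λ = 178.05°.

latitude 31.00°, longitude 178.05°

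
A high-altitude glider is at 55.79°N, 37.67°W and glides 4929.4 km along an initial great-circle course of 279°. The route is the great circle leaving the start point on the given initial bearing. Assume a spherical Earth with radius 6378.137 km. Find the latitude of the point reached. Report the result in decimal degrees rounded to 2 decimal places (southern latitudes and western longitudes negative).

latitude 40.80°

Angular distance δ = d/R = 4929.4 / 6378.137 = 0.772859 rad.
Converting: φ₁ = 0.973719 rad, θ = 4.869469 rad.
Destination latitude: φ₂ = arcsin( sin φ₁ cos δ + cos φ₁ sin δ cos θ ) = arcsin(0.653458) = 40.80°.
Then Δλ = atan2(-0.387706, 0.175519) = -1.145689 rad, from sin θ sin δ cos φ₁ over cos δ − sin φ₁ sin φ₂.
λ₂ = λ₁ + Δλ = -103.31°.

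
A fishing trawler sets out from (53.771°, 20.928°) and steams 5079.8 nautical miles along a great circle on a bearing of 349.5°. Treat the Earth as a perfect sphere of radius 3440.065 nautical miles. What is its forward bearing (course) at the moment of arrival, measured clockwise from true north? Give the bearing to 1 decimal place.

Central angle δ = d/R = 1.476658 rad.
Start latitude φ₁ = 0.938481 rad; initial bearing θ = 6.099926 rad.
sin φ₂ = sin φ₁ cos δ + cos φ₁ sin δ cos θ = (0.806661)(0.093999) + (0.591014)(0.995572)(0.983255) = 0.654370
φ₂ = asin(0.654370) = 0.713349 rad = 40.872°.
For the longitude increment, Δλ = atan2( sin θ sin δ cos φ₁, cos δ − sin φ₁ sin φ₂ ) = atan2(-0.107227, -0.433856) = -166.118°.
Hence λ₂ = 20.928° + -166.118° = -145.190°.
The forward bearing on arrival equals the back-azimuth from the destination plus 180°.
Back-azimuth from P₂ (40.9°, -145.2°) to P₁ (53.8°, 20.9°), with Δλ' = λ₁ − λ₂ = 166.1°: atan2( sin Δλ' cos φ₁ , cos φ₂ sin φ₁ − sin φ₂ cos φ₁ cos Δλ' ) = 8.2°.
Final bearing = (8.2° + 180°) mod 360° = 188.2°.

final bearing 188.2°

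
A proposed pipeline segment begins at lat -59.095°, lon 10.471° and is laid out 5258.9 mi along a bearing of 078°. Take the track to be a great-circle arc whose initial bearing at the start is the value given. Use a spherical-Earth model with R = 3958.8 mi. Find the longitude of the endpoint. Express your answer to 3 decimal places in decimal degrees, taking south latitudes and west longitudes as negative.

longitude 83.132°

Angular distance δ = d/R = 5258.9 / 3958.8 = 1.328408 rad.
Converting: φ₁ = -1.031402 rad, θ = 1.361357 rad.
sin φ₂ = sin φ₁ cos δ + cos φ₁ sin δ cos θ = (-0.858020)(0.240022) + (0.513616)(0.970767)(0.207912) = -0.102279
φ₂ = asin(-0.102279) = -0.102458 rad = -5.870°.
Then Δλ = atan2(0.487706, 0.152265) = 1.268179 rad, from sin θ sin δ cos φ₁ over cos δ − sin φ₁ sin φ₂.
λ₂ = 10.471° + 72.661° = 83.132°.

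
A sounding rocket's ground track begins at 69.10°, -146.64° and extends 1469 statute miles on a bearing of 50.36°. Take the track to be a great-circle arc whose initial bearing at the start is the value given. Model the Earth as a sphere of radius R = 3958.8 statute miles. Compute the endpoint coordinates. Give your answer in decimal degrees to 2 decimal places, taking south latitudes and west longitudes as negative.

latitude 72.39°, longitude -79.26°

The arc subtends δ = 1469/3958.8 = 0.371072 rad at the centre.
Start latitude φ₁ = 1.206023 rad; initial bearing θ = 0.878948 rad.
sin φ₂ = sin φ₁ cos δ + cos φ₁ sin δ cos θ = (0.934204)(0.931939) + (0.356738)(0.362615)(0.637962) = 0.953147
φ₂ = asin(0.953147) = 1.263476 rad = 72.39°.
Δλ = atan2( sin θ sin δ cos φ₁ , cos δ − sin φ₁ sin φ₂ ) = atan2(0.099615, 0.041505) = 1.176019 rad = 67.38°.
λ₂ = λ₁ + Δλ = -79.26°.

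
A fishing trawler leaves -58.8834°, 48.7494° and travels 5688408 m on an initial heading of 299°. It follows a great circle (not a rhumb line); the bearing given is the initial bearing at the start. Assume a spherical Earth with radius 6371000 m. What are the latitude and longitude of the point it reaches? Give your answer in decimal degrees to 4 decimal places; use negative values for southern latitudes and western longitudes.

δ = 5688408/6371000 = 0.892860 rad (51.1571°).
Start latitude φ₁ = -1.027709 rad; initial bearing θ = 5.218534 rad.
sin φ₂ = sin φ₁ cos δ + cos φ₁ sin δ cos θ = (-0.856117)(0.627187) + (0.516781)(0.778868)(0.484810) = -0.341808
φ₂ = asin(-0.341808) = -0.348840 rad = -19.9871°.
Then Δλ = atan2(-0.352039, 0.334560) = -0.810850 rad, from sin θ sin δ cos φ₁ over cos δ − sin φ₁ sin φ₂.
λ₂ = λ₁ + Δλ = 2.2911°.

latitude -19.9871°, longitude 2.2911°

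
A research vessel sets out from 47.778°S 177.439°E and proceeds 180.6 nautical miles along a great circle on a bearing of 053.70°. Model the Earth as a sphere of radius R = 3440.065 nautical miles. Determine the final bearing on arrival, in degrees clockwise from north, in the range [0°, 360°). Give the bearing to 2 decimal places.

final bearing 51.16°

Central angle δ = d/R = 0.052499 rad.
Start latitude φ₁ = -0.833883 rad; initial bearing θ = 0.937242 rad.
Destination latitude: φ₂ = arcsin( sin φ₁ cos δ + cos φ₁ sin δ cos θ ) = arcsin(-0.718650) = -45.943°.
For the longitude increment, Δλ = atan2( sin θ sin δ cos φ₁, cos δ − sin φ₁ sin φ₂ ) = atan2(0.028420, 0.466428) = 3.487°.
λ₂ = 177.439° + 3.487° = 180.926°, normalized to (−180°, 180°] → -179.074°.
The forward bearing on arrival equals the back-azimuth from the destination plus 180°.
Back-azimuth from P₂ (-45.94°, -179.07°) to P₁ (-47.78°, 177.44°), with Δλ' = λ₁ − λ₂ = 356.51°: atan2( sin Δλ' cos φ₁ , cos φ₂ sin φ₁ − sin φ₂ cos φ₁ cos Δλ' ) = 231.16°.
Final bearing = (231.16° + 180°) mod 360° = 51.16°.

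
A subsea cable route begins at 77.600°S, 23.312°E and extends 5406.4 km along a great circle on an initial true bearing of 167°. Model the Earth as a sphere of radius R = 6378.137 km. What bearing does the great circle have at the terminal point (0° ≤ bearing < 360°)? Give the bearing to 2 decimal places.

Central angle δ = d/R = 0.847646 rad.
Start latitude φ₁ = -1.354375 rad; initial bearing θ = 2.914700 rad.
sin φ₂ = sin φ₁ cos δ + cos φ₁ sin δ cos θ = (-0.976672)(0.661750) + (0.214735)(0.749724)(-0.974370) = -0.803179
φ₂ = asin(-0.803179) = -0.932613 rad = -53.435°.
For the longitude increment, Δλ = atan2( sin θ sin δ cos φ₁, cos δ − sin φ₁ sin φ₂ ) = atan2(0.036215, -0.122693) = 163.555°.
λ₂ = 23.312° + 163.555° = 186.867°, normalized to (−180°, 180°] → -173.133°.
The forward bearing on arrival equals the back-azimuth from the destination plus 180°.
Back-azimuth from P₂ (-53.43°, -173.13°) to P₁ (-77.60°, 23.31°), with Δλ' = λ₁ − λ₂ = 196.45°: atan2( sin Δλ' cos φ₁ , cos φ₂ sin φ₁ − sin φ₂ cos φ₁ cos Δλ' ) = 184.65°.
Final bearing = (184.65° + 180°) mod 360° = 4.65°.

final bearing 4.65°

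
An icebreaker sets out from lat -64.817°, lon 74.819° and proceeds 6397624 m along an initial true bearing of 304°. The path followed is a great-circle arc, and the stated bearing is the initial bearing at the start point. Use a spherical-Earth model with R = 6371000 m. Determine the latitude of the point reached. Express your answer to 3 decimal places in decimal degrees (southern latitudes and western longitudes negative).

latitude -16.559°

Central angle δ = d/R = 1.004179 rad.
With φ₁ = -64.817° = -1.131270 rad and θ = 304° = 5.305801 rad:
sin φ₂ = sin φ₁ cos δ + cos φ₁ sin δ cos θ = (-0.904953)(0.536781) + (0.425511)(0.843722)(0.559193) = -0.285005
φ₂ = asin(-0.285005) = -0.289011 rad = -16.559°.
For the longitude increment, Δλ = atan2( sin θ sin δ cos φ₁, cos δ − sin φ₁ sin φ₂ ) = atan2(-0.297635, 0.278865) = -46.865°.
λ₂ = 74.819° + -46.865° = 27.954°.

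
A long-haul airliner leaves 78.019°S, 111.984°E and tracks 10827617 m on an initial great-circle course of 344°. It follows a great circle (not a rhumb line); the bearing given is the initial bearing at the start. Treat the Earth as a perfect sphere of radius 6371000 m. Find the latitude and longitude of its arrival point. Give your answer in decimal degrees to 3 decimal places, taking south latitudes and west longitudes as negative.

The arc subtends δ = 10827617/6371000 = 1.699516 rad at the centre.
Converting: φ₁ = -1.361688 rad, θ = 6.003933 rad.
Destination latitude: φ₂ = arcsin( sin φ₁ cos δ + cos φ₁ sin δ cos θ ) = arcsin(0.323463) = 18.872°.
Δλ = atan2( sin θ sin δ cos φ₁ , cos δ − sin φ₁ sin φ₂ ) = atan2(-0.056745, 0.188053) = -0.293064 rad = -16.791°.
λ₂ = 111.984° + -16.791° = 95.193°.

latitude 18.872°, longitude 95.193°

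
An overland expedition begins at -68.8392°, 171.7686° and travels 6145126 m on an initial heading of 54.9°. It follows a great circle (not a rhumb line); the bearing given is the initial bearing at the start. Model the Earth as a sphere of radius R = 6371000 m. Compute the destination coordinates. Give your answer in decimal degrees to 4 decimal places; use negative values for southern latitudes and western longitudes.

latitude -21.1488°, longitude -142.1023°

δ = 6145126/6371000 = 0.964547 rad (55.2644°).
Start latitude φ₁ = -1.201471 rad; initial bearing θ = 0.958186 rad.
Applying the spherical law of cosines for sides, sin φ₂ = sin φ₁ cos δ + cos φ₁ sin δ cos θ = -0.360791, so φ₂ = -21.1488°.
Δλ = atan2( sin θ sin δ cos φ₁ , cos δ − sin φ₁ sin φ₂ ) = atan2(0.242709, 0.233327) = 0.805104 rad = 46.1291°.
λ₂ = 171.7686° + 46.1291° = 217.8977°, normalized to (−180°, 180°] → -142.1023°.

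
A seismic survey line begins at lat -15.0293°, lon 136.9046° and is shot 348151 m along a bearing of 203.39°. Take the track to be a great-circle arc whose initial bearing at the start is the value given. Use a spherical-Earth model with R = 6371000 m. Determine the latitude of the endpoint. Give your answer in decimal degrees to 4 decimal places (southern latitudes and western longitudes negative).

Angular distance δ = d/R = 348151 / 6371000 = 0.054646 rad.
Converting: φ₁ = -0.262311 rad, θ = 3.549825 rad.
Applying the spherical law of cosines for sides, sin φ₂ = sin φ₁ cos δ + cos φ₁ sin δ cos θ = -0.307342, so φ₂ = -17.8991°.
For the longitude increment, Δλ = atan2( sin θ sin δ cos φ₁, cos δ − sin φ₁ sin φ₂ ) = atan2(-0.020941, 0.918810) = -1.3057°.
Hence λ₂ = 136.9046° + -1.3057° = 135.5989°.

latitude -17.8991°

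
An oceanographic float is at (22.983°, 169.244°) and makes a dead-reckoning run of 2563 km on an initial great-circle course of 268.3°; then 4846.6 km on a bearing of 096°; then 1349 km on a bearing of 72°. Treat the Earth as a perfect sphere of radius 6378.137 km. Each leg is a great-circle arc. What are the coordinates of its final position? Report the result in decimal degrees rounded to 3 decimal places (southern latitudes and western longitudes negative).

latitude 14.176°, longitude -159.328°

Apply the spherical direct solution leg by leg, carrying full precision between legs.
Leg 1: from (22.983°, 169.244°), δ = 2563/6378.137 = 0.401841 rad, θ = 268.3° → φ = 20.406°, λ = 144.591°.
Leg 2: from (20.406°, 144.591°), δ = 4846.6/6378.137 = 0.759877 rad, θ = 96° → φ = 10.677°, λ = -171.212°.
Leg 3: from (10.677°, -171.212°), δ = 1349/6378.137 = 0.211504 rad, θ = 72° → φ = 14.176°, λ = -159.328°.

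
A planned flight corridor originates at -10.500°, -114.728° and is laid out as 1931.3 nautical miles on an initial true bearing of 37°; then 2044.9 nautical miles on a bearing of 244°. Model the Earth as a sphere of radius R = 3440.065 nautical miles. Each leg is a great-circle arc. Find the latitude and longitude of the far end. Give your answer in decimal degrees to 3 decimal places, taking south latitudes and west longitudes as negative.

latitude -1.046°, longitude -125.556°

Apply the spherical direct solution leg by leg, carrying full precision between legs.
Leg 1: from (-10.500°, -114.728°), δ = 1931.3/3440.065 = 0.561414 rad, θ = 37° → φ = 15.296°, λ = -95.328°.
Leg 2: from (15.296°, -95.328°), δ = 2044.9/3440.065 = 0.594436 rad, θ = 244° → φ = -1.046°, λ = -125.556°.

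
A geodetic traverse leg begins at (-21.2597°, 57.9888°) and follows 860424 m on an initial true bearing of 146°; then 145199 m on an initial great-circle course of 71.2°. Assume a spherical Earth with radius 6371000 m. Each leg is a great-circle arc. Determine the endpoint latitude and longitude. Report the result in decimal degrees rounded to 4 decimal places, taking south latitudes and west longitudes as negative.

latitude -27.1739°, longitude 64.2521°

Apply the spherical direct solution leg by leg, carrying full precision between legs.
Leg 1: from (-21.2597°, 57.9888°), δ = 860424/6371000 = 0.135053 rad, θ = 146° → φ = -27.6017°, λ = 62.8626°.
Leg 2: from (-27.6017°, 62.8626°), δ = 145199/6371000 = 0.022791 rad, θ = 71.2° → φ = -27.1739°, λ = 64.2521°.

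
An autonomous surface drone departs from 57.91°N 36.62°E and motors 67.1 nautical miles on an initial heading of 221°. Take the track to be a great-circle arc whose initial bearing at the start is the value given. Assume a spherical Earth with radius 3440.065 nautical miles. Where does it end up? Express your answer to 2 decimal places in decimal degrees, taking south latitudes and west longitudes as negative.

δ = 67.1/3440.065 = 0.019505 rad (1.1176°).
Start latitude φ₁ = 1.010720 rad; initial bearing θ = 3.857178 rad.
sin φ₂ = sin φ₁ cos δ + cos φ₁ sin δ cos θ = (0.847215)(0.999810) + (0.531251)(0.019504)(-0.754710) = 0.839233
φ₂ = asin(0.839233) = 0.995872 rad = 57.06°.
For the longitude increment, Δλ = atan2( sin θ sin δ cos φ₁, cos δ − sin φ₁ sin φ₂ ) = atan2(-0.006798, 0.288799) = -1.35°.
λ₂ = 36.62° + -1.35° = 35.27°.

latitude 57.06°, longitude 35.27°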